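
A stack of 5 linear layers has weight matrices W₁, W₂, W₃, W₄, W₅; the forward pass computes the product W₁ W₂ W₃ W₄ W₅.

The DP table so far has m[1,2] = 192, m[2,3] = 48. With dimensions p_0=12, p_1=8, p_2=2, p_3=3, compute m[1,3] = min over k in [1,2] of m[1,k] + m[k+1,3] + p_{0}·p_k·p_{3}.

m[1,3] = min over k∈[1,2] of m[1,k]+m[k+1,3]+p_{0}·p_k·p_{3}.
k=1: 0 + 48 + 12·8·3 = 336; k=2: 192 + 0 + 12·2·3 = 264.
Minimum: 264 at k=2.

264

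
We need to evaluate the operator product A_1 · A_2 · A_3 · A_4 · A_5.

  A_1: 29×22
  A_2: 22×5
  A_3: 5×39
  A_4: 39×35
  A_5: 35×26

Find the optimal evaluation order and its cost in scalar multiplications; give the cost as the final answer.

18335

Adjacent pairs: A_1A_2 = 29·22·5 = 3190; A_2A_3 = 22·5·39 = 4290; A_3A_4 = 5·39·35 = 6825; A_4A_5 = 39·35·26 = 35490.
Length 3: A_1..A_3: k=1: 0+4290+29·22·39=29172; k=2: 3190+0+29·5·39=8845 → min 8845 | A_2..A_4: k=2: 0+6825+22·5·35=10675; k=3: 4290+0+22·39·35=34320 → min 10675 | A_3..A_5: k=3: 0+35490+5·39·26=40560; k=4: 6825+0+5·35·26=11375 → min 11375.
Length 4: A_1..A_4: k=1: 0+10675+29·22·35=33005; k=2: 3190+6825+29·5·35=15090; k=3: 8845+0+29·39·35=48430 → min 15090 | A_2..A_5: k=2: 0+11375+22·5·26=14235; k=3: 4290+35490+22·39·26=62088; k=4: 10675+0+22·35·26=30695 → min 14235.
Length 5: A_1..A_5: k=1: 0+14235+29·22·26=30823; k=2: 3190+11375+29·5·26=18335; k=3: 8845+35490+29·39·26=73741; k=4: 15090+0+29·35·26=41480 → min 18335.
Optimal parenthesization: ((A_1 · A_2) · ((A_3 · A_4) · A_5)) with cost 18335.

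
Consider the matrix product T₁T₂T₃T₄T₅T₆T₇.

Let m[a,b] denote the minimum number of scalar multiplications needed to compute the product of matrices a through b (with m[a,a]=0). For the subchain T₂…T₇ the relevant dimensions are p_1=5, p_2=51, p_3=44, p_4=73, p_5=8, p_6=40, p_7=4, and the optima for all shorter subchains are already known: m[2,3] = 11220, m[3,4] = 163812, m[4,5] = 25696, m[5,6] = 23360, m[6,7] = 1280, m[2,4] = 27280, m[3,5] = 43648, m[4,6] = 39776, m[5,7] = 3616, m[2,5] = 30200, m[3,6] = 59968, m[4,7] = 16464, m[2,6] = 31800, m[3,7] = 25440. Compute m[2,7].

m[2,7] = min over k∈[2,6] of m[2,k]+m[k+1,7]+p_{1}·p_k·p_{7}.
k=2: 0 + 25440 + 5·51·4 = 26460; k=3: 11220 + 16464 + 5·44·4 = 28564; k=4: 27280 + 3616 + 5·73·4 = 32356; k=5: 30200 + 1280 + 5·8·4 = 31640; k=6: 31800 + 0 + 5·40·4 = 32600.
Minimum: 26460 at k=2.

26460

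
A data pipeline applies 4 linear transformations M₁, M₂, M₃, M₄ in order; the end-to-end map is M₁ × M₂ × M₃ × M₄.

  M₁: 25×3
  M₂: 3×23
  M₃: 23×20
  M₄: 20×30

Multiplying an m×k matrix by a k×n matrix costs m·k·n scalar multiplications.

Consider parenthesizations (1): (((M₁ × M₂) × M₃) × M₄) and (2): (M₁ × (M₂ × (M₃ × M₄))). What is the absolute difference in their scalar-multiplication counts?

10105

Order (1) = (((M₁ × M₂) × M₃) × M₄): (M₁ × M₂): 25×3 by 3×23 → 25×23, cost 25·3·23 = 1725; ((M₁ × M₂) × M₃): 25×23 by 23×20 → 25×20, cost 25·23·20 = 11500; cumulative 13225; (((M₁ × M₂) × M₃) × M₄): 25×20 by 20×30 → 25×30, cost 25·20·30 = 15000; cumulative 28225. Total 28225.
Order (2) = (M₁ × (M₂ × (M₃ × M₄))): (M₃ × M₄): 23×20 by 20×30 → 23×30, cost 23·20·30 = 13800; (M₂ × (M₃ × M₄)): 3×23 by 23×30 → 3×30, cost 3·23·30 = 2070; cumulative 15870; (M₁ × (M₂ × (M₃ × M₄))): 25×3 by 3×30 → 25×30, cost 25·3·30 = 2250; cumulative 18120. Total 18120.
Difference: |28225 − 18120| = 10105.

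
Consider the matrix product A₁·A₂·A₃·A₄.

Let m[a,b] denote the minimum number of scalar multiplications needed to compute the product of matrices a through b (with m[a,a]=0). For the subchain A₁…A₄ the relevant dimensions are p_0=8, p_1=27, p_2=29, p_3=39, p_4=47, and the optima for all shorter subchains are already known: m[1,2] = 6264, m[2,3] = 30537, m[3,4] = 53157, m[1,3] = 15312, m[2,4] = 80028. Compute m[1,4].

m[1,4] = min over k∈[1,3] of m[1,k]+m[k+1,4]+p_{0}·p_k·p_{4}.
k=1: 0 + 80028 + 8·27·47 = 90180; k=2: 6264 + 53157 + 8·29·47 = 70325; k=3: 15312 + 0 + 8·39·47 = 29976.
Minimum: 29976 at k=3.

29976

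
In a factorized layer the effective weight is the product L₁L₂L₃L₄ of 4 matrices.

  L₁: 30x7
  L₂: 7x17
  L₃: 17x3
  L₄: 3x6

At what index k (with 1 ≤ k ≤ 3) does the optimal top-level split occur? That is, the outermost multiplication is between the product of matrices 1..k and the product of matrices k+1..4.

3

Adjacent pairs: L₁L₂ = 30·7·17 = 3570; L₂L₃ = 7·17·3 = 357; L₃L₄ = 17·3·6 = 306.
Length 3: L₁..L₃: k=1: 0+357+30·7·3=987; k=2: 3570+0+30·17·3=5100 → min 987 | L₂..L₄: k=2: 0+306+7·17·6=1020; k=3: 357+0+7·3·6=483 → min 483.
Top-level splits: k=1: (L₁..L₁)·(L₂..L₄) → 0+483+30·7·6 = 1743; k=2: (L₁..L₂)·(L₃..L₄) → 3570+306+30·17·6 = 6936; k=3: (L₁..L₃)·(L₄..L₄) → 987+0+30·3·6 = 1527.
Best split is after L₃, i.e. k = 3.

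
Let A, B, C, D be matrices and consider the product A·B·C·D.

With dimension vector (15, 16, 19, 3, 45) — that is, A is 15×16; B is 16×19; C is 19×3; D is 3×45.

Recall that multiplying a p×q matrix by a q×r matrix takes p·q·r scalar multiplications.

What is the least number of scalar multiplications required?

Adjacent pairs: AB = 15·16·19 = 4560; BC = 16·19·3 = 912; CD = 19·3·45 = 2565.
Length 3: A..C: k=1: 0+912+15·16·3=1632; k=2: 4560+0+15·19·3=5415 → min 1632 | B..D: k=2: 0+2565+16·19·45=16245; k=3: 912+0+16·3·45=3072 → min 3072.
Length 4: A..D: k=1: 0+3072+15·16·45=13872; k=2: 4560+2565+15·19·45=19950; k=3: 1632+0+15·3·45=3657 → min 3657.
Optimal order: ((A·(B·C))·D) with cost 3657.

3657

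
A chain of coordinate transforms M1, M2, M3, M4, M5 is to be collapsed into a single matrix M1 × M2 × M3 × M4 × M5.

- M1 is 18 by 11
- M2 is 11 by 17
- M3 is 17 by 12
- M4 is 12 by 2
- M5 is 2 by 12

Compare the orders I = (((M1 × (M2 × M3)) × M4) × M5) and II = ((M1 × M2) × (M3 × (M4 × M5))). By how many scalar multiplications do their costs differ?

4290

Order I = (((M1 × (M2 × M3)) × M4) × M5): (M2 × M3): 11×17 by 17×12 → 11×12, cost 11·17·12 = 2244; (M1 × (M2 × M3)): 18×11 by 11×12 → 18×12, cost 18·11·12 = 2376; cumulative 4620; ((M1 × (M2 × M3)) × M4): 18×12 by 12×2 → 18×2, cost 18·12·2 = 432; cumulative 5052; (((M1 × (M2 × M3)) × M4) × M5): 18×2 by 2×12 → 18×12, cost 18·2·12 = 432; cumulative 5484. Total 5484.
Order II = ((M1 × M2) × (M3 × (M4 × M5))): (M1 × M2): 18×11 by 11×17 → 18×17, cost 18·11·17 = 3366; (M4 × M5): 12×2 by 2×12 → 12×12, cost 12·2·12 = 288; (M3 × (M4 × M5)): 17×12 by 12×12 → 17×12, cost 17·12·12 = 2448; cumulative 2736; ((M1 × M2) × (M3 × (M4 × M5))): 18×17 by 17×12 → 18×12, cost 18·17·12 = 3672; cumulative 9774. Total 9774.
Difference: |5484 − 9774| = 4290.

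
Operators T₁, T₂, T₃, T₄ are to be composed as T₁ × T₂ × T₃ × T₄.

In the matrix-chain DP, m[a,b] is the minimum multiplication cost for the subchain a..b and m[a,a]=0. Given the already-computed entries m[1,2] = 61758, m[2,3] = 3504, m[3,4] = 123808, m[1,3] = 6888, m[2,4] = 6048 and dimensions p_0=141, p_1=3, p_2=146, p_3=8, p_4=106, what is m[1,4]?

m[1,4] = min over k∈[1,3] of m[1,k]+m[k+1,4]+p_{0}·p_k·p_{4}.
k=1: 0 + 6048 + 141·3·106 = 50886; k=2: 61758 + 123808 + 141·146·106 = 2367682; k=3: 6888 + 0 + 141·8·106 = 126456.
Minimum: 50886 at k=1.

50886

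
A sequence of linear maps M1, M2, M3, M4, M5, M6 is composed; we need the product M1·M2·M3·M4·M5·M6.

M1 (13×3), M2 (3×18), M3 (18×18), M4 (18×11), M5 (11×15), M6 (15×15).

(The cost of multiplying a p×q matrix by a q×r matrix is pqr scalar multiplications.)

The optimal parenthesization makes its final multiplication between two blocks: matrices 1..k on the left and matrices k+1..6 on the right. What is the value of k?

Adjacent pairs: M1M2 = 13·3·18 = 702; M2M3 = 3·18·18 = 972; M3M4 = 18·18·11 = 3564; M4M5 = 18·11·15 = 2970; M5M6 = 11·15·15 = 2475.
Length 3: M1..M3: k=1: 0+972+13·3·18=1674; k=2: 702+0+13·18·18=4914 → min 1674 | M2..M4: k=2: 0+3564+3·18·11=4158; k=3: 972+0+3·18·11=1566 → min 1566 | M3..M5: k=3: 0+2970+18·18·15=7830; k=4: 3564+0+18·11·15=6534 → min 6534 | M4..M6: k=4: 0+2475+18·11·15=5445; k=5: 2970+0+18·15·15=7020 → min 5445.
Length 4: M1..M4: k=1: 0+1566+13·3·11=1995; k=2: 702+3564+13·18·11=6840; k=3: 1674+0+13·18·11=4248 → min 1995 | M2..M5: k=2: 0+6534+3·18·15=7344; k=3: 972+2970+3·18·15=4752; k=4: 1566+0+3·11·15=2061 → min 2061 | M3..M6: k=3: 0+5445+18·18·15=10305; k=4: 3564+2475+18·11·15=9009; k=5: 6534+0+18·15·15=10584 → min 9009.
Length 5: M1..M5: k=1: 0+2061+13·3·15=2646; k=2: 702+6534+13·18·15=10746; k=3: 1674+2970+13·18·15=8154; k=4: 1995+0+13·11·15=4140 → min 2646 | M2..M6: k=2: 0+9009+3·18·15=9819; k=3: 972+5445+3·18·15=7227; k=4: 1566+2475+3·11·15=4536; k=5: 2061+0+3·15·15=2736 → min 2736.
Top-level splits: k=1: (M1..M1)·(M2..M6) → 0+2736+13·3·15 = 3321; k=2: (M1..M2)·(M3..M6) → 702+9009+13·18·15 = 13221; k=3: (M1..M3)·(M4..M6) → 1674+5445+13·18·15 = 10629; k=4: (M1..M4)·(M5..M6) → 1995+2475+13·11·15 = 6615; k=5: (M1..M5)·(M6..M6) → 2646+0+13·15·15 = 5571.
Best split is after M1, i.e. k = 1.

1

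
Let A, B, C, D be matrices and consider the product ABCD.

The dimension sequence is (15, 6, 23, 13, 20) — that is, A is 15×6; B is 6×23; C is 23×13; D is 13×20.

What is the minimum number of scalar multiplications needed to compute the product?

5154

Adjacent pairs: AB = 15·6·23 = 2070; BC = 6·23·13 = 1794; CD = 23·13·20 = 5980.
Length 3: A..C: k=1: 0+1794+15·6·13=2964; k=2: 2070+0+15·23·13=6555 → min 2964 | B..D: k=2: 0+5980+6·23·20=8740; k=3: 1794+0+6·13·20=3354 → min 3354.
Length 4: A..D: k=1: 0+3354+15·6·20=5154; k=2: 2070+5980+15·23·20=14950; k=3: 2964+0+15·13·20=6864 → min 5154.
Optimal order: (A((BC)D)) with cost 5154.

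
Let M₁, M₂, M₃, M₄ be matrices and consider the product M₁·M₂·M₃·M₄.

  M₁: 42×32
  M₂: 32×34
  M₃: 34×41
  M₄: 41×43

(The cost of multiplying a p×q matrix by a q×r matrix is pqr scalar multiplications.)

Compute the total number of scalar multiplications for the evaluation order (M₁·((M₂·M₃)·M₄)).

158816

(M₂·M₃): 32×34 by 34×41 → 32×41, cost 32·34·41 = 44608
((M₂·M₃)·M₄): 32×41 by 41×43 → 32×43, cost 32·41·43 = 56416; cumulative 101024
(M₁·((M₂·M₃)·M₄)): 42×32 by 32×43 → 42×43, cost 42·32·43 = 57792; cumulative 158816
Total: 158816 scalar multiplications.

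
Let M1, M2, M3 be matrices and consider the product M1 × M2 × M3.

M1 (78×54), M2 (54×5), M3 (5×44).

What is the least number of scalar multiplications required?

Order (M1 × (M2 × M3)): (M2 × M3): 54×5 by 5×44 → 54×44, cost 54·5·44 = 11880; (M1 × (M2 × M3)): 78×54 by 54×44 → 78×44, cost 78·54·44 = 185328; cumulative 197208. Total 197208.
Order ((M1 × M2) × M3): (M1 × M2): 78×54 by 54×5 → 78×5, cost 78·54·5 = 21060; ((M1 × M2) × M3): 78×5 by 5×44 → 78×44, cost 78·5·44 = 17160; cumulative 38220. Total 38220.
Minimum: 38220.

38220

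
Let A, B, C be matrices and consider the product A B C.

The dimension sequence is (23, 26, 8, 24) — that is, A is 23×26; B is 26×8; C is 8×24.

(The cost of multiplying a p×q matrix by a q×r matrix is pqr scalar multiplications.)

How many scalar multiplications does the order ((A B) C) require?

9200

(A B): 23×26 by 26×8 → 23×8, cost 23·26·8 = 4784
((A B) C): 23×8 by 8×24 → 23×24, cost 23·8·24 = 4416; cumulative 9200
Total: 9200 scalar multiplications.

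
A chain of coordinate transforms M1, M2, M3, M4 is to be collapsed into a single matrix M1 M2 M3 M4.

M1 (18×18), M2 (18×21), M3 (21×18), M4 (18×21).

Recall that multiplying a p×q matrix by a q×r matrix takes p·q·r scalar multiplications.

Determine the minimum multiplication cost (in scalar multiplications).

19440

Adjacent pairs: M1M2 = 18·18·21 = 6804; M2M3 = 18·21·18 = 6804; M3M4 = 21·18·21 = 7938.
Length 3: M1..M3: k=1: 0+6804+18·18·18=12636; k=2: 6804+0+18·21·18=13608 → min 12636 | M2..M4: k=2: 0+7938+18·21·21=15876; k=3: 6804+0+18·18·21=13608 → min 13608.
Length 4: M1..M4: k=1: 0+13608+18·18·21=20412; k=2: 6804+7938+18·21·21=22680; k=3: 12636+0+18·18·21=19440 → min 19440.
Optimal order: ((M1 (M2 M3)) M4) with cost 19440.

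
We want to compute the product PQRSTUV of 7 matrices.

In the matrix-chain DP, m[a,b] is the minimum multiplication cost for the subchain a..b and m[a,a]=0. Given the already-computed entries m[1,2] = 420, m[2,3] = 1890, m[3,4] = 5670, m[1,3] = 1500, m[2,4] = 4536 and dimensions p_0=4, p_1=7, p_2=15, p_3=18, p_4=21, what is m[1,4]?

3012

m[1,4] = min over k∈[1,3] of m[1,k]+m[k+1,4]+p_{0}·p_k·p_{4}.
k=1: 0 + 4536 + 4·7·21 = 5124; k=2: 420 + 5670 + 4·15·21 = 7350; k=3: 1500 + 0 + 4·18·21 = 3012.
Minimum: 3012 at k=3.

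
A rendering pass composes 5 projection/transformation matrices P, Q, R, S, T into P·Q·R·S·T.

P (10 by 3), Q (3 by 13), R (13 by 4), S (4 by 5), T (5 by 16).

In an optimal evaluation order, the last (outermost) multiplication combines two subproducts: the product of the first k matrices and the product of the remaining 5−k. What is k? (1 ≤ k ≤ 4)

1

Adjacent pairs: PQ = 10·3·13 = 390; QR = 3·13·4 = 156; RS = 13·4·5 = 260; ST = 4·5·16 = 320.
Length 3: P..R: k=1: 0+156+10·3·4=276; k=2: 390+0+10·13·4=910 → min 276 | Q..S: k=2: 0+260+3·13·5=455; k=3: 156+0+3·4·5=216 → min 216 | R..T: k=3: 0+320+13·4·16=1152; k=4: 260+0+13·5·16=1300 → min 1152.
Length 4: P..S: k=1: 0+216+10·3·5=366; k=2: 390+260+10·13·5=1300; k=3: 276+0+10·4·5=476 → min 366 | Q..T: k=2: 0+1152+3·13·16=1776; k=3: 156+320+3·4·16=668; k=4: 216+0+3·5·16=456 → min 456.
Top-level splits: k=1: (P..P)·(Q..T) → 0+456+10·3·16 = 936; k=2: (P..Q)·(R..T) → 390+1152+10·13·16 = 3622; k=3: (P..R)·(S..T) → 276+320+10·4·16 = 1236; k=4: (P..S)·(T..T) → 366+0+10·5·16 = 1166.
Best split is after P, i.e. k = 1.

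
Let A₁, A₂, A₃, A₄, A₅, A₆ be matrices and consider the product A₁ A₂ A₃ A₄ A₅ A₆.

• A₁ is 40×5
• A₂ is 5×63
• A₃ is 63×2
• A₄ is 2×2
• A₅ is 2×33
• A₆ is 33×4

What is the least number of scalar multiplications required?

1630

Adjacent pairs: A₁A₂ = 40·5·63 = 12600; A₂A₃ = 5·63·2 = 630; A₃A₄ = 63·2·2 = 252; A₄A₅ = 2·2·33 = 132; A₅A₆ = 2·33·4 = 264.
Length 3: A₁..A₃: k=1: 0+630+40·5·2=1030; k=2: 12600+0+40·63·2=17640 → min 1030 | A₂..A₄: k=2: 0+252+5·63·2=882; k=3: 630+0+5·2·2=650 → min 650 | A₃..A₅: k=3: 0+132+63·2·33=4290; k=4: 252+0+63·2·33=4410 → min 4290 | A₄..A₆: k=4: 0+264+2·2·4=280; k=5: 132+0+2·33·4=396 → min 280.
Length 4: A₁..A₄: k=1: 0+650+40·5·2=1050; k=2: 12600+252+40·63·2=17892; k=3: 1030+0+40·2·2=1190 → min 1050 | A₂..A₅: k=2: 0+4290+5·63·33=14685; k=3: 630+132+5·2·33=1092; k=4: 650+0+5·2·33=980 → min 980 | A₃..A₆: k=3: 0+280+63·2·4=784; k=4: 252+264+63·2·4=1020; k=5: 4290+0+63·33·4=12606 → min 784.
Length 5: A₁..A₅: k=1: 0+980+40·5·33=7580; k=2: 12600+4290+40·63·33=100050; k=3: 1030+132+40·2·33=3802; k=4: 1050+0+40·2·33=3690 → min 3690 | A₂..A₆: k=2: 0+784+5·63·4=2044; k=3: 630+280+5·2·4=950; k=4: 650+264+5·2·4=954; k=5: 980+0+5·33·4=1640 → min 950.
Length 6: A₁..A₆: k=1: 0+950+40·5·4=1750; k=2: 12600+784+40·63·4=23464; k=3: 1030+280+40·2·4=1630; k=4: 1050+264+40·2·4=1634; k=5: 3690+0+40·33·4=8970 → min 1630.
Optimal order: ((A₁ (A₂ A₃)) (A₄ (A₅ A₆))) with cost 1630.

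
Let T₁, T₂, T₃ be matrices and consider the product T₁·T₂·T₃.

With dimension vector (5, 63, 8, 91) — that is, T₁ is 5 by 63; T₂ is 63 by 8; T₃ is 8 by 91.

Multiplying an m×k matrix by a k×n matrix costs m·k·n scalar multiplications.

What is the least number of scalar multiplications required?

6160

Order (T₁·(T₂·T₃)): (T₂·T₃): 63×8 by 8×91 → 63×91, cost 63·8·91 = 45864; (T₁·(T₂·T₃)): 5×63 by 63×91 → 5×91, cost 5·63·91 = 28665; cumulative 74529. Total 74529.
Order ((T₁·T₂)·T₃): (T₁·T₂): 5×63 by 63×8 → 5×8, cost 5·63·8 = 2520; ((T₁·T₂)·T₃): 5×8 by 8×91 → 5×91, cost 5·8·91 = 3640; cumulative 6160. Total 6160.
Minimum: 6160.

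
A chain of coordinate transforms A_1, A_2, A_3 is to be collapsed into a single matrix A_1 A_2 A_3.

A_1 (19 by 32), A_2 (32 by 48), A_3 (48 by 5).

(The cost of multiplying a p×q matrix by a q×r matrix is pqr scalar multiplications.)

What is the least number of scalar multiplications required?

10720

Order (A_1 (A_2 A_3)): (A_2 A_3): 32×48 by 48×5 → 32×5, cost 32·48·5 = 7680; (A_1 (A_2 A_3)): 19×32 by 32×5 → 19×5, cost 19·32·5 = 3040; cumulative 10720. Total 10720.
Order ((A_1 A_2) A_3): (A_1 A_2): 19×32 by 32×48 → 19×48, cost 19·32·48 = 29184; ((A_1 A_2) A_3): 19×48 by 48×5 → 19×5, cost 19·48·5 = 4560; cumulative 33744. Total 33744.
Minimum: 10720.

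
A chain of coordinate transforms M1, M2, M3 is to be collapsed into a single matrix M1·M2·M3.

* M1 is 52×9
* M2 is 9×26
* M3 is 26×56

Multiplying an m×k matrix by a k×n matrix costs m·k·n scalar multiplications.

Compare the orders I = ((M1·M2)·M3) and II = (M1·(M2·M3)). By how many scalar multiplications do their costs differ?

Order I = ((M1·M2)·M3): (M1·M2): 52×9 by 9×26 → 52×26, cost 52·9·26 = 12168; ((M1·M2)·M3): 52×26 by 26×56 → 52×56, cost 52·26·56 = 75712; cumulative 87880. Total 87880.
Order II = (M1·(M2·M3)): (M2·M3): 9×26 by 26×56 → 9×56, cost 9·26·56 = 13104; (M1·(M2·M3)): 52×9 by 9×56 → 52×56, cost 52·9·56 = 26208; cumulative 39312. Total 39312.
Difference: |87880 − 39312| = 48568.

48568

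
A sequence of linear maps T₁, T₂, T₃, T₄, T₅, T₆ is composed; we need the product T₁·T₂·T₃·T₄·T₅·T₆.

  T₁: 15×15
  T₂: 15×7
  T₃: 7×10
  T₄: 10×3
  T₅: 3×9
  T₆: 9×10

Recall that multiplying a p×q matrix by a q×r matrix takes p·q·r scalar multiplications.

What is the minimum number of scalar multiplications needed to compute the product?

Adjacent pairs: T₁T₂ = 15·15·7 = 1575; T₂T₃ = 15·7·10 = 1050; T₃T₄ = 7·10·3 = 210; T₄T₅ = 10·3·9 = 270; T₅T₆ = 3·9·10 = 270.
Length 3: T₁..T₃: k=1: 0+1050+15·15·10=3300; k=2: 1575+0+15·7·10=2625 → min 2625 | T₂..T₄: k=2: 0+210+15·7·3=525; k=3: 1050+0+15·10·3=1500 → min 525 | T₃..T₅: k=3: 0+270+7·10·9=900; k=4: 210+0+7·3·9=399 → min 399 | T₄..T₆: k=4: 0+270+10·3·10=570; k=5: 270+0+10·9·10=1170 → min 570.
Length 4: T₁..T₄: k=1: 0+525+15·15·3=1200; k=2: 1575+210+15·7·3=2100; k=3: 2625+0+15·10·3=3075 → min 1200 | T₂..T₅: k=2: 0+399+15·7·9=1344; k=3: 1050+270+15·10·9=2670; k=4: 525+0+15·3·9=930 → min 930 | T₃..T₆: k=3: 0+570+7·10·10=1270; k=4: 210+270+7·3·10=690; k=5: 399+0+7·9·10=1029 → min 690.
Length 5: T₁..T₅: k=1: 0+930+15·15·9=2955; k=2: 1575+399+15·7·9=2919; k=3: 2625+270+15·10·9=4245; k=4: 1200+0+15·3·9=1605 → min 1605 | T₂..T₆: k=2: 0+690+15·7·10=1740; k=3: 1050+570+15·10·10=3120; k=4: 525+270+15·3·10=1245; k=5: 930+0+15·9·10=2280 → min 1245.
Length 6: T₁..T₆: k=1: 0+1245+15·15·10=3495; k=2: 1575+690+15·7·10=3315; k=3: 2625+570+15·10·10=4695; k=4: 1200+270+15·3·10=1920; k=5: 1605+0+15·9·10=2955 → min 1920.
Optimal order: ((T₁·(T₂·(T₃·T₄)))·(T₅·T₆)) with cost 1920.

1920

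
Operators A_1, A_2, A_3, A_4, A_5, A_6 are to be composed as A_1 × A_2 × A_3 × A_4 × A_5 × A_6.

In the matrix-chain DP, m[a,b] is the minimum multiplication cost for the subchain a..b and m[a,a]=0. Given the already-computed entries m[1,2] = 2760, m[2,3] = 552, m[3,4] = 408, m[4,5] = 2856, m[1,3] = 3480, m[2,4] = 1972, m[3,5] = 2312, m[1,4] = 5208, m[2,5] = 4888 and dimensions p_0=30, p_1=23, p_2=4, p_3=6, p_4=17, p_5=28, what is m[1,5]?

8432

m[1,5] = min over k∈[1,4] of m[1,k]+m[k+1,5]+p_{0}·p_k·p_{5}.
k=1: 0 + 4888 + 30·23·28 = 24208; k=2: 2760 + 2312 + 30·4·28 = 8432; k=3: 3480 + 2856 + 30·6·28 = 11376; k=4: 5208 + 0 + 30·17·28 = 19488.
Minimum: 8432 at k=2.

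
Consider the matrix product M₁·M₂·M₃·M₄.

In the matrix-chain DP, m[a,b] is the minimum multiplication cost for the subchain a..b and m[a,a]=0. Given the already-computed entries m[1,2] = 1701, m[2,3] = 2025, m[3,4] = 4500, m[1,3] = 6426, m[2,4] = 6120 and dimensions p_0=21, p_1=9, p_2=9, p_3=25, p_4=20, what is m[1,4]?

m[1,4] = min over k∈[1,3] of m[1,k]+m[k+1,4]+p_{0}·p_k·p_{4}.
k=1: 0 + 6120 + 21·9·20 = 9900; k=2: 1701 + 4500 + 21·9·20 = 9981; k=3: 6426 + 0 + 21·25·20 = 16926.
Minimum: 9900 at k=1.

9900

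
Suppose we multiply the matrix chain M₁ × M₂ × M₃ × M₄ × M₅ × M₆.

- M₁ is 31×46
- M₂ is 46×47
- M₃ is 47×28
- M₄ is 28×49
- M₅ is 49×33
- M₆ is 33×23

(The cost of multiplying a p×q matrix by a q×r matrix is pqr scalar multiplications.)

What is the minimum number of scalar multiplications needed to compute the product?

Adjacent pairs: M₁M₂ = 31·46·47 = 67022; M₂M₃ = 46·47·28 = 60536; M₃M₄ = 47·28·49 = 64484; M₄M₅ = 28·49·33 = 45276; M₅M₆ = 49·33·23 = 37191.
Length 3: M₁..M₃: k=1: 0+60536+31·46·28=100464; k=2: 67022+0+31·47·28=107818 → min 100464 | M₂..M₄: k=2: 0+64484+46·47·49=170422; k=3: 60536+0+46·28·49=123648 → min 123648 | M₃..M₅: k=3: 0+45276+47·28·33=88704; k=4: 64484+0+47·49·33=140483 → min 88704 | M₄..M₆: k=4: 0+37191+28·49·23=68747; k=5: 45276+0+28·33·23=66528 → min 66528.
Length 4: M₁..M₄: k=1: 0+123648+31·46·49=193522; k=2: 67022+64484+31·47·49=202899; k=3: 100464+0+31·28·49=142996 → min 142996 | M₂..M₅: k=2: 0+88704+46·47·33=160050; k=3: 60536+45276+46·28·33=148316; k=4: 123648+0+46·49·33=198030 → min 148316 | M₃..M₆: k=3: 0+66528+47·28·23=96796; k=4: 64484+37191+47·49·23=154644; k=5: 88704+0+47·33·23=124377 → min 96796.
Length 5: M₁..M₅: k=1: 0+148316+31·46·33=195374; k=2: 67022+88704+31·47·33=203807; k=3: 100464+45276+31·28·33=174384; k=4: 142996+0+31·49·33=193123 → min 174384 | M₂..M₆: k=2: 0+96796+46·47·23=146522; k=3: 60536+66528+46·28·23=156688; k=4: 123648+37191+46·49·23=212681; k=5: 148316+0+46·33·23=183230 → min 146522.
Length 6: M₁..M₆: k=1: 0+146522+31·46·23=179320; k=2: 67022+96796+31·47·23=197329; k=3: 100464+66528+31·28·23=186956; k=4: 142996+37191+31·49·23=215124; k=5: 174384+0+31·33·23=197913 → min 179320.
Optimal order: (M₁ × (M₂ × (M₃ × ((M₄ × M₅) × M₆)))) with cost 179320.

179320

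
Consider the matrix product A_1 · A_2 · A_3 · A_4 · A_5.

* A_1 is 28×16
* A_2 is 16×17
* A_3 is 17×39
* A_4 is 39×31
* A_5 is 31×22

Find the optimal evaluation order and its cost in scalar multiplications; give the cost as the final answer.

Adjacent pairs: A_1A_2 = 28·16·17 = 7616; A_2A_3 = 16·17·39 = 10608; A_3A_4 = 17·39·31 = 20553; A_4A_5 = 39·31·22 = 26598.
Length 3: A_1..A_3: k=1: 0+10608+28·16·39=28080; k=2: 7616+0+28·17·39=26180 → min 26180 | A_2..A_4: k=2: 0+20553+16·17·31=28985; k=3: 10608+0+16·39·31=29952 → min 28985 | A_3..A_5: k=3: 0+26598+17·39·22=41184; k=4: 20553+0+17·31·22=32147 → min 32147.
Length 4: A_1..A_4: k=1: 0+28985+28·16·31=42873; k=2: 7616+20553+28·17·31=42925; k=3: 26180+0+28·39·31=60032 → min 42873 | A_2..A_5: k=2: 0+32147+16·17·22=38131; k=3: 10608+26598+16·39·22=50934; k=4: 28985+0+16·31·22=39897 → min 38131.
Length 5: A_1..A_5: k=1: 0+38131+28·16·22=47987; k=2: 7616+32147+28·17·22=50235; k=3: 26180+26598+28·39·22=76802; k=4: 42873+0+28·31·22=61969 → min 47987.
Optimal parenthesization: (A_1 · (A_2 · ((A_3 · A_4) · A_5))) with cost 47987.

47987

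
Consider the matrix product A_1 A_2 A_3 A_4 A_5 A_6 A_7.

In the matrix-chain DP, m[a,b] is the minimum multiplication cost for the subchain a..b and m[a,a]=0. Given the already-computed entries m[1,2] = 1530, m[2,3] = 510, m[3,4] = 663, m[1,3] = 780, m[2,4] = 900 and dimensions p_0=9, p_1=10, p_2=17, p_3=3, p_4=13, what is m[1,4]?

m[1,4] = min over k∈[1,3] of m[1,k]+m[k+1,4]+p_{0}·p_k·p_{4}.
k=1: 0 + 900 + 9·10·13 = 2070; k=2: 1530 + 663 + 9·17·13 = 4182; k=3: 780 + 0 + 9·3·13 = 1131.
Minimum: 1131 at k=3.

1131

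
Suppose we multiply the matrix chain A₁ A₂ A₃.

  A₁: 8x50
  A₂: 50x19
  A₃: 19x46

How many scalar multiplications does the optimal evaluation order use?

14592

Order (A₁ (A₂ A₃)): (A₂ A₃): 50×19 by 19×46 → 50×46, cost 50·19·46 = 43700; (A₁ (A₂ A₃)): 8×50 by 50×46 → 8×46, cost 8·50·46 = 18400; cumulative 62100. Total 62100.
Order ((A₁ A₂) A₃): (A₁ A₂): 8×50 by 50×19 → 8×19, cost 8·50·19 = 7600; ((A₁ A₂) A₃): 8×19 by 19×46 → 8×46, cost 8·19·46 = 6992; cumulative 14592. Total 14592.
Minimum: 14592.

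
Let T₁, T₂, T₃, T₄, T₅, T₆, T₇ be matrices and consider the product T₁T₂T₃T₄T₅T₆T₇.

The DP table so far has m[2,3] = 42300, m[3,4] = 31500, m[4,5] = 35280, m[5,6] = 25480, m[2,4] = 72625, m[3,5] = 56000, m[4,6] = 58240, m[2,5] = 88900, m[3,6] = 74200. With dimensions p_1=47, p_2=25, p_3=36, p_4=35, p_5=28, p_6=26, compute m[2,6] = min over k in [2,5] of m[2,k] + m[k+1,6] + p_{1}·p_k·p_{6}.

m[2,6] = min over k∈[2,5] of m[2,k]+m[k+1,6]+p_{1}·p_k·p_{6}.
k=2: 0 + 74200 + 47·25·26 = 104750; k=3: 42300 + 58240 + 47·36·26 = 144532; k=4: 72625 + 25480 + 47·35·26 = 140875; k=5: 88900 + 0 + 47·28·26 = 123116.
Minimum: 104750 at k=2.

104750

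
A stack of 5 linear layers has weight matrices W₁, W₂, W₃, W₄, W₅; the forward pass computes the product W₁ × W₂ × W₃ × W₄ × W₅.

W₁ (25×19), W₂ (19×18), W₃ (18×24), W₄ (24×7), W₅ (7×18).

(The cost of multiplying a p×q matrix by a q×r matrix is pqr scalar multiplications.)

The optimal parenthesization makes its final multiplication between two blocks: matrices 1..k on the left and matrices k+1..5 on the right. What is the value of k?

4

Adjacent pairs: W₁W₂ = 25·19·18 = 8550; W₂W₃ = 19·18·24 = 8208; W₃W₄ = 18·24·7 = 3024; W₄W₅ = 24·7·18 = 3024.
Length 3: W₁..W₃: k=1: 0+8208+25·19·24=19608; k=2: 8550+0+25·18·24=19350 → min 19350 | W₂..W₄: k=2: 0+3024+19·18·7=5418; k=3: 8208+0+19·24·7=11400 → min 5418 | W₃..W₅: k=3: 0+3024+18·24·18=10800; k=4: 3024+0+18·7·18=5292 → min 5292.
Length 4: W₁..W₄: k=1: 0+5418+25·19·7=8743; k=2: 8550+3024+25·18·7=14724; k=3: 19350+0+25·24·7=23550 → min 8743 | W₂..W₅: k=2: 0+5292+19·18·18=11448; k=3: 8208+3024+19·24·18=19440; k=4: 5418+0+19·7·18=7812 → min 7812.
Top-level splits: k=1: (W₁..W₁)·(W₂..W₅) → 0+7812+25·19·18 = 16362; k=2: (W₁..W₂)·(W₃..W₅) → 8550+5292+25·18·18 = 21942; k=3: (W₁..W₃)·(W₄..W₅) → 19350+3024+25·24·18 = 33174; k=4: (W₁..W₄)·(W₅..W₅) → 8743+0+25·7·18 = 11893.
Best split is after W₄, i.e. k = 4.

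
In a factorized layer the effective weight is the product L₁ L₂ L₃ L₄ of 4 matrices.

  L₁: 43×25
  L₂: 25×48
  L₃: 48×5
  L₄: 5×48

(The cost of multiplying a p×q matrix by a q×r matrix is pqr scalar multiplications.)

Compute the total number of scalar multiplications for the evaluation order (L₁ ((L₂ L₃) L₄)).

(L₂ L₃): 25×48 by 48×5 → 25×5, cost 25·48·5 = 6000
((L₂ L₃) L₄): 25×5 by 5×48 → 25×48, cost 25·5·48 = 6000; cumulative 12000
(L₁ ((L₂ L₃) L₄)): 43×25 by 25×48 → 43×48, cost 43·25·48 = 51600; cumulative 63600
Total: 63600 scalar multiplications.

63600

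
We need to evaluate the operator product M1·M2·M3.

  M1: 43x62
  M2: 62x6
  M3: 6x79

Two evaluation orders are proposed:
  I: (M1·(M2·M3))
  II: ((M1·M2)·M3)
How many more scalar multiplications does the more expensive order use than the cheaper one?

203624

Order I = (M1·(M2·M3)): (M2·M3): 62×6 by 6×79 → 62×79, cost 62·6·79 = 29388; (M1·(M2·M3)): 43×62 by 62×79 → 43×79, cost 43·62·79 = 210614; cumulative 240002. Total 240002.
Order II = ((M1·M2)·M3): (M1·M2): 43×62 by 62×6 → 43×6, cost 43·62·6 = 15996; ((M1·M2)·M3): 43×6 by 6×79 → 43×79, cost 43·6·79 = 20382; cumulative 36378. Total 36378.
Difference: |240002 − 36378| = 203624.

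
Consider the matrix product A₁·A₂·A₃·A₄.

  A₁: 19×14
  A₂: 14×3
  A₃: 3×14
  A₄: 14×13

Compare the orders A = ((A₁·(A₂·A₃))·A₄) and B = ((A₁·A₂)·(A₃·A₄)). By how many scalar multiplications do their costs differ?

5685

Order A = ((A₁·(A₂·A₃))·A₄): (A₂·A₃): 14×3 by 3×14 → 14×14, cost 14·3·14 = 588; (A₁·(A₂·A₃)): 19×14 by 14×14 → 19×14, cost 19·14·14 = 3724; cumulative 4312; ((A₁·(A₂·A₃))·A₄): 19×14 by 14×13 → 19×13, cost 19·14·13 = 3458; cumulative 7770. Total 7770.
Order B = ((A₁·A₂)·(A₃·A₄)): (A₁·A₂): 19×14 by 14×3 → 19×3, cost 19·14·3 = 798; (A₃·A₄): 3×14 by 14×13 → 3×13, cost 3·14·13 = 546; ((A₁·A₂)·(A₃·A₄)): 19×3 by 3×13 → 19×13, cost 19·3·13 = 741; cumulative 2085. Total 2085.
Difference: |7770 − 2085| = 5685.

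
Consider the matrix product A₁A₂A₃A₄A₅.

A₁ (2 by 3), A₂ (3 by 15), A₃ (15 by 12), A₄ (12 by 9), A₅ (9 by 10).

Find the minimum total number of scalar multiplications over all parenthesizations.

Adjacent pairs: A₁A₂ = 2·3·15 = 90; A₂A₃ = 3·15·12 = 540; A₃A₄ = 15·12·9 = 1620; A₄A₅ = 12·9·10 = 1080.
Length 3: A₁..A₃: k=1: 0+540+2·3·12=612; k=2: 90+0+2·15·12=450 → min 450 | A₂..A₄: k=2: 0+1620+3·15·9=2025; k=3: 540+0+3·12·9=864 → min 864 | A₃..A₅: k=3: 0+1080+15·12·10=2880; k=4: 1620+0+15·9·10=2970 → min 2880.
Length 4: A₁..A₄: k=1: 0+864+2·3·9=918; k=2: 90+1620+2·15·9=1980; k=3: 450+0+2·12·9=666 → min 666 | A₂..A₅: k=2: 0+2880+3·15·10=3330; k=3: 540+1080+3·12·10=1980; k=4: 864+0+3·9·10=1134 → min 1134.
Length 5: A₁..A₅: k=1: 0+1134+2·3·10=1194; k=2: 90+2880+2·15·10=3270; k=3: 450+1080+2·12·10=1770; k=4: 666+0+2·9·10=846 → min 846.
Optimal order: ((((A₁A₂)A₃)A₄)A₅) with cost 846.

846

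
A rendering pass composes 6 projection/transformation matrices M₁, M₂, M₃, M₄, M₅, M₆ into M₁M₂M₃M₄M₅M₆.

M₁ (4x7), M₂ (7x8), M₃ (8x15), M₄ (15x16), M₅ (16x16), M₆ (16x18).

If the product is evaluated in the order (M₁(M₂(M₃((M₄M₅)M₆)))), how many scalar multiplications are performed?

(M₄M₅): 15×16 by 16×16 → 15×16, cost 15·16·16 = 3840
((M₄M₅)M₆): 15×16 by 16×18 → 15×18, cost 15·16·18 = 4320; cumulative 8160
(M₃((M₄M₅)M₆)): 8×15 by 15×18 → 8×18, cost 8·15·18 = 2160; cumulative 10320
(M₂(M₃((M₄M₅)M₆))): 7×8 by 8×18 → 7×18, cost 7·8·18 = 1008; cumulative 11328
(M₁(M₂(M₃((M₄M₅)M₆)))): 4×7 by 7×18 → 4×18, cost 4·7·18 = 504; cumulative 11832
Total: 11832 scalar multiplications.

11832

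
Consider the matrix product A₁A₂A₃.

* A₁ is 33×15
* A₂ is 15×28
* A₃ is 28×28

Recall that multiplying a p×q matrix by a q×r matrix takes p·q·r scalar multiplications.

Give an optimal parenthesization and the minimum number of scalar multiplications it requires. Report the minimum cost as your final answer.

(A₁(A₂A₃)): cost 25620.
((A₁A₂)A₃): cost 39732.
Optimal: (A₁(A₂A₃)) with cost 25620.

25620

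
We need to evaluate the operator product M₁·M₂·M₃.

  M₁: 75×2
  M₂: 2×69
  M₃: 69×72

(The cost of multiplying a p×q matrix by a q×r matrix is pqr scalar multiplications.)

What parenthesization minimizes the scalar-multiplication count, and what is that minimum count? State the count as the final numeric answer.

(M₁·(M₂·M₃)): cost 20736.
((M₁·M₂)·M₃): cost 382950.
Optimal: (M₁·(M₂·M₃)) with cost 20736.

20736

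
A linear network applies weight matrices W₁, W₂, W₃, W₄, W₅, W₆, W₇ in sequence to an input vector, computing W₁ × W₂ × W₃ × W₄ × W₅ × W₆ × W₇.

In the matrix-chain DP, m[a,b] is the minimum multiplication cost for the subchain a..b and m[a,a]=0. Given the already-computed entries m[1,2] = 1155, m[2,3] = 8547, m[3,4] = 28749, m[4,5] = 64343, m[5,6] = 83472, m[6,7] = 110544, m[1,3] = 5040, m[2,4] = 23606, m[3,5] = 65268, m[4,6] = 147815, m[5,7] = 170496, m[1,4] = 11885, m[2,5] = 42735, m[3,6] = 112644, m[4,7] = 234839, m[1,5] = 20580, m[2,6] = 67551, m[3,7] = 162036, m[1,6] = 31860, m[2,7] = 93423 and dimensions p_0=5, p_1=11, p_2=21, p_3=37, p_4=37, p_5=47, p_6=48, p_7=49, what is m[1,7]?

43620

m[1,7] = min over k∈[1,6] of m[1,k]+m[k+1,7]+p_{0}·p_k·p_{7}.
k=1: 0 + 93423 + 5·11·49 = 96118; k=2: 1155 + 162036 + 5·21·49 = 168336; k=3: 5040 + 234839 + 5·37·49 = 248944; k=4: 11885 + 170496 + 5·37·49 = 191446; k=5: 20580 + 110544 + 5·47·49 = 142639; k=6: 31860 + 0 + 5·48·49 = 43620.
Minimum: 43620 at k=6.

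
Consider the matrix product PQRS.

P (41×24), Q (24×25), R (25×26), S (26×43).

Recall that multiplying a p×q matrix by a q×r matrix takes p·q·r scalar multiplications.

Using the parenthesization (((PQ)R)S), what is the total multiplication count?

97088

(PQ): 41×24 by 24×25 → 41×25, cost 41·24·25 = 24600
((PQ)R): 41×25 by 25×26 → 41×26, cost 41·25·26 = 26650; cumulative 51250
(((PQ)R)S): 41×26 by 26×43 → 41×43, cost 41·26·43 = 45838; cumulative 97088
Total: 97088 scalar multiplications.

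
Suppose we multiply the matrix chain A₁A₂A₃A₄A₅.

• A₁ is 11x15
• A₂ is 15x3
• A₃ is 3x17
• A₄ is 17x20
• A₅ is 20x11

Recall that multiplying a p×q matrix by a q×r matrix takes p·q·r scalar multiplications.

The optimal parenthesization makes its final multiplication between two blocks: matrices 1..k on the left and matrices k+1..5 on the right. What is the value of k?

Adjacent pairs: A₁A₂ = 11·15·3 = 495; A₂A₃ = 15·3·17 = 765; A₃A₄ = 3·17·20 = 1020; A₄A₅ = 17·20·11 = 3740.
Length 3: A₁..A₃: k=1: 0+765+11·15·17=3570; k=2: 495+0+11·3·17=1056 → min 1056 | A₂..A₄: k=2: 0+1020+15·3·20=1920; k=3: 765+0+15·17·20=5865 → min 1920 | A₃..A₅: k=3: 0+3740+3·17·11=4301; k=4: 1020+0+3·20·11=1680 → min 1680.
Length 4: A₁..A₄: k=1: 0+1920+11·15·20=5220; k=2: 495+1020+11·3·20=2175; k=3: 1056+0+11·17·20=4796 → min 2175 | A₂..A₅: k=2: 0+1680+15·3·11=2175; k=3: 765+3740+15·17·11=7310; k=4: 1920+0+15·20·11=5220 → min 2175.
Top-level splits: k=1: (A₁..A₁)·(A₂..A₅) → 0+2175+11·15·11 = 3990; k=2: (A₁..A₂)·(A₃..A₅) → 495+1680+11·3·11 = 2538; k=3: (A₁..A₃)·(A₄..A₅) → 1056+3740+11·17·11 = 6853; k=4: (A₁..A₄)·(A₅..A₅) → 2175+0+11·20·11 = 4595.
Best split is after A₂, i.e. k = 2.

2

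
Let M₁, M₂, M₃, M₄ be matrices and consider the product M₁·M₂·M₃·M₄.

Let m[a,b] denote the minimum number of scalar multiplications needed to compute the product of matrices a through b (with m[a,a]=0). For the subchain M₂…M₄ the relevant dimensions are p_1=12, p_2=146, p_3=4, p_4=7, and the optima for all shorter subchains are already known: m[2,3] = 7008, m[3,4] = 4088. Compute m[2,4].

7344

m[2,4] = min over k∈[2,3] of m[2,k]+m[k+1,4]+p_{1}·p_k·p_{4}.
k=2: 0 + 4088 + 12·146·7 = 16352; k=3: 7008 + 0 + 12·4·7 = 7344.
Minimum: 7344 at k=3.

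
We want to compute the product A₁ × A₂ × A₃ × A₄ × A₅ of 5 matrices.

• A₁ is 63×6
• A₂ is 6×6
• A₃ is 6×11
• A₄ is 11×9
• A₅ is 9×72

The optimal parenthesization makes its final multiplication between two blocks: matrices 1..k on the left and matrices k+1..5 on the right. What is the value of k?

1

Adjacent pairs: A₁A₂ = 63·6·6 = 2268; A₂A₃ = 6·6·11 = 396; A₃A₄ = 6·11·9 = 594; A₄A₅ = 11·9·72 = 7128.
Length 3: A₁..A₃: k=1: 0+396+63·6·11=4554; k=2: 2268+0+63·6·11=6426 → min 4554 | A₂..A₄: k=2: 0+594+6·6·9=918; k=3: 396+0+6·11·9=990 → min 918 | A₃..A₅: k=3: 0+7128+6·11·72=11880; k=4: 594+0+6·9·72=4482 → min 4482.
Length 4: A₁..A₄: k=1: 0+918+63·6·9=4320; k=2: 2268+594+63·6·9=6264; k=3: 4554+0+63·11·9=10791 → min 4320 | A₂..A₅: k=2: 0+4482+6·6·72=7074; k=3: 396+7128+6·11·72=12276; k=4: 918+0+6·9·72=4806 → min 4806.
Top-level splits: k=1: (A₁..A₁)·(A₂..A₅) → 0+4806+63·6·72 = 32022; k=2: (A₁..A₂)·(A₃..A₅) → 2268+4482+63·6·72 = 33966; k=3: (A₁..A₃)·(A₄..A₅) → 4554+7128+63·11·72 = 61578; k=4: (A₁..A₄)·(A₅..A₅) → 4320+0+63·9·72 = 45144.
Best split is after A₁, i.e. k = 1.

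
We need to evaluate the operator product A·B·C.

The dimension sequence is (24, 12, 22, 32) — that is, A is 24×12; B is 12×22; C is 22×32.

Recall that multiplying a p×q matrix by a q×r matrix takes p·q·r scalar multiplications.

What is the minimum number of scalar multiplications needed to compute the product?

17664

Order (A·(B·C)): (B·C): 12×22 by 22×32 → 12×32, cost 12·22·32 = 8448; (A·(B·C)): 24×12 by 12×32 → 24×32, cost 24·12·32 = 9216; cumulative 17664. Total 17664.
Order ((A·B)·C): (A·B): 24×12 by 12×22 → 24×22, cost 24·12·22 = 6336; ((A·B)·C): 24×22 by 22×32 → 24×32, cost 24·22·32 = 16896; cumulative 23232. Total 23232.
Minimum: 17664.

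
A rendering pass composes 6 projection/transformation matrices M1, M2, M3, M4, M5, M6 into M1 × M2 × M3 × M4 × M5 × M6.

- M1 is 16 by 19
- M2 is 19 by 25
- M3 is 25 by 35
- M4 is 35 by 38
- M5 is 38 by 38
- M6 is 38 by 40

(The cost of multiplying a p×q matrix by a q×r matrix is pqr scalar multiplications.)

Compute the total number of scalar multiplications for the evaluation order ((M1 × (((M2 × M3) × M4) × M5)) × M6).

(M2 × M3): 19×25 by 25×35 → 19×35, cost 19·25·35 = 16625
((M2 × M3) × M4): 19×35 by 35×38 → 19×38, cost 19·35·38 = 25270; cumulative 41895
(((M2 × M3) × M4) × M5): 19×38 by 38×38 → 19×38, cost 19·38·38 = 27436; cumulative 69331
(M1 × (((M2 × M3) × M4) × M5)): 16×19 by 19×38 → 16×38, cost 16·19·38 = 11552; cumulative 80883
((M1 × (((M2 × M3) × M4) × M5)) × M6): 16×38 by 38×40 → 16×40, cost 16·38·40 = 24320; cumulative 105203
Total: 105203 scalar multiplications.

105203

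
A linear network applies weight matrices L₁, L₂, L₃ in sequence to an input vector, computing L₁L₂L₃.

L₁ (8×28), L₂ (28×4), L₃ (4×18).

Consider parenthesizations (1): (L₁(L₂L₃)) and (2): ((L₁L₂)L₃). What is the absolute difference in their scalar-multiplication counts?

Order (1) = (L₁(L₂L₃)): (L₂L₃): 28×4 by 4×18 → 28×18, cost 28·4·18 = 2016; (L₁(L₂L₃)): 8×28 by 28×18 → 8×18, cost 8·28·18 = 4032; cumulative 6048. Total 6048.
Order (2) = ((L₁L₂)L₃): (L₁L₂): 8×28 by 28×4 → 8×4, cost 8·28·4 = 896; ((L₁L₂)L₃): 8×4 by 4×18 → 8×18, cost 8·4·18 = 576; cumulative 1472. Total 1472.
Difference: |6048 − 1472| = 4576.

4576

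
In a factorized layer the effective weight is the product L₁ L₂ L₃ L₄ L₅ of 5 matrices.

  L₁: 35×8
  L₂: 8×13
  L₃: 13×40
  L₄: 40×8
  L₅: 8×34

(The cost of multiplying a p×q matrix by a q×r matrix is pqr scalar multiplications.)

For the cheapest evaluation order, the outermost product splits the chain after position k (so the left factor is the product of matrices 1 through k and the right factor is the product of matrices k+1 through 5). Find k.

1

Adjacent pairs: L₁L₂ = 35·8·13 = 3640; L₂L₃ = 8·13·40 = 4160; L₃L₄ = 13·40·8 = 4160; L₄L₅ = 40·8·34 = 10880.
Length 3: L₁..L₃: k=1: 0+4160+35·8·40=15360; k=2: 3640+0+35·13·40=21840 → min 15360 | L₂..L₄: k=2: 0+4160+8·13·8=4992; k=3: 4160+0+8·40·8=6720 → min 4992 | L₃..L₅: k=3: 0+10880+13·40·34=28560; k=4: 4160+0+13·8·34=7696 → min 7696.
Length 4: L₁..L₄: k=1: 0+4992+35·8·8=7232; k=2: 3640+4160+35·13·8=11440; k=3: 15360+0+35·40·8=26560 → min 7232 | L₂..L₅: k=2: 0+7696+8·13·34=11232; k=3: 4160+10880+8·40·34=25920; k=4: 4992+0+8·8·34=7168 → min 7168.
Top-level splits: k=1: (L₁..L₁)·(L₂..L₅) → 0+7168+35·8·34 = 16688; k=2: (L₁..L₂)·(L₃..L₅) → 3640+7696+35·13·34 = 26806; k=3: (L₁..L₃)·(L₄..L₅) → 15360+10880+35·40·34 = 73840; k=4: (L₁..L₄)·(L₅..L₅) → 7232+0+35·8·34 = 16752.
Best split is after L₁, i.e. k = 1.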